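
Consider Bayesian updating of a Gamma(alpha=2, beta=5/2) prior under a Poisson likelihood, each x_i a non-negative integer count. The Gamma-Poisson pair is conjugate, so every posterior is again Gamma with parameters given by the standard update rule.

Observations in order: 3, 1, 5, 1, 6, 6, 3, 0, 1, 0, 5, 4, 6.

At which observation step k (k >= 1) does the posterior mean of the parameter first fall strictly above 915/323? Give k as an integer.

obs 1: x=3 → posterior Gamma(5, 7/2)
obs 2: x=1 → posterior Gamma(6, 9/2)
obs 3: x=5 → posterior Gamma(11, 11/2)
obs 4: x=1 → posterior Gamma(12, 13/2)
obs 5: x=6 → posterior Gamma(18, 15/2)
obs 6: x=6 → posterior Gamma(24, 17/2)
obs 7: x=3 → posterior Gamma(27, 19/2)
obs 8: x=0 → posterior Gamma(27, 21/2)
obs 9: x=1 → posterior Gamma(28, 23/2)
obs 10: x=0 → posterior Gamma(28, 25/2)
obs 11: x=5 → posterior Gamma(33, 27/2)
obs 12: x=4 → posterior Gamma(37, 29/2)
obs 13: x=6 → posterior Gamma(43, 31/2)

k = 7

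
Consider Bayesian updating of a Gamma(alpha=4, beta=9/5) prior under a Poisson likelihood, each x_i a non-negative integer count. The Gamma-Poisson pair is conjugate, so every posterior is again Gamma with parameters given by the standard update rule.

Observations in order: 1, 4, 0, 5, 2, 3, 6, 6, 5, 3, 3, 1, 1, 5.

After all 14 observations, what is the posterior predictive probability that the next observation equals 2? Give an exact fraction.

obs 1: x=1 → posterior Gamma(5, 14/5)
obs 2: x=4 → posterior Gamma(9, 19/5)
obs 3: x=0 → posterior Gamma(9, 24/5)
obs 4: x=5 → posterior Gamma(14, 29/5)
obs 5: x=2 → posterior Gamma(16, 34/5)
obs 6: x=3 → posterior Gamma(19, 39/5)
obs 7: x=6 → posterior Gamma(25, 44/5)
obs 8: x=6 → posterior Gamma(31, 49/5)
obs 9: x=5 → posterior Gamma(36, 54/5)
obs 10: x=3 → posterior Gamma(39, 59/5)
obs 11: x=3 → posterior Gamma(42, 64/5)
obs 12: x=1 → posterior Gamma(43, 69/5)
obs 13: x=1 → posterior Gamma(44, 74/5)
obs 14: x=5 → posterior Gamma(49, 79/5)

602015246966039920045482671081129828594724918298037181429724112413371775709956064375657378449375/2805740551809214764009577833661258077640448808140505286316585312585309290221756582170395165065216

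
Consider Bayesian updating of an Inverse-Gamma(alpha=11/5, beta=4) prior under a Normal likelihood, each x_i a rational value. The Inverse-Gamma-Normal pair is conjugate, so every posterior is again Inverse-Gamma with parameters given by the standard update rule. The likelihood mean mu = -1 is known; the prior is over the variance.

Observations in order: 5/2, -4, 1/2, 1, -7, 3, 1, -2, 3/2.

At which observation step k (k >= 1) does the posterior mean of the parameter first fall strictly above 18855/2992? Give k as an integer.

k = 2

obs 1: x=5/2 → posterior Inverse-Gamma(27/10, 81/8)
obs 2: x=-4 → posterior Inverse-Gamma(16/5, 117/8)
obs 3: x=1/2 → posterior Inverse-Gamma(37/10, 63/4)
obs 4: x=1 → posterior Inverse-Gamma(21/5, 71/4)
obs 5: x=-7 → posterior Inverse-Gamma(47/10, 143/4)
obs 6: x=3 → posterior Inverse-Gamma(26/5, 175/4)
obs 7: x=1 → posterior Inverse-Gamma(57/10, 183/4)
obs 8: x=-2 → posterior Inverse-Gamma(31/5, 185/4)
obs 9: x=3/2 → posterior Inverse-Gamma(67/10, 395/8)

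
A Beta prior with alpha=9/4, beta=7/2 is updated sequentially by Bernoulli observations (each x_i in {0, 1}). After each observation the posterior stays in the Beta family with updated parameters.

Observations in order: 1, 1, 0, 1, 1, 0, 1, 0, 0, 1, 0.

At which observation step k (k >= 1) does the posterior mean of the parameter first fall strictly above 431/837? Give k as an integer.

k = 2

obs 1: x=1 → posterior Beta(13/4, 7/2)
obs 2: x=1 → posterior Beta(17/4, 7/2)
obs 3: x=0 → posterior Beta(17/4, 9/2)
obs 4: x=1 → posterior Beta(21/4, 9/2)
obs 5: x=1 → posterior Beta(25/4, 9/2)
obs 6: x=0 → posterior Beta(25/4, 11/2)
obs 7: x=1 → posterior Beta(29/4, 11/2)
obs 8: x=0 → posterior Beta(29/4, 13/2)
obs 9: x=0 → posterior Beta(29/4, 15/2)
obs 10: x=1 → posterior Beta(33/4, 15/2)
obs 11: x=0 → posterior Beta(33/4, 17/2)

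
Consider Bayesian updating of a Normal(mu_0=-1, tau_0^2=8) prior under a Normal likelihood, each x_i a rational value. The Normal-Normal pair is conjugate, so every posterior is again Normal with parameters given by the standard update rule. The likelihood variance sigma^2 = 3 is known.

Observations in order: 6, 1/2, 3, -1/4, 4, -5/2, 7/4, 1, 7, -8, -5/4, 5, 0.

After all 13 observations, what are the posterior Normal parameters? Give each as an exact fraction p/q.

obs 1: x=6 → posterior Normal(45/11, 24/11)
obs 2: x=1/2 → posterior Normal(49/19, 24/19)
obs 3: x=3 → posterior Normal(73/27, 8/9)
obs 4: x=-1/4 → posterior Normal(71/35, 24/35)
obs 5: x=4 → posterior Normal(103/43, 24/43)
obs 6: x=-5/2 → posterior Normal(83/51, 8/17)
obs 7: x=7/4 → posterior Normal(97/59, 24/59)
obs 8: x=1 → posterior Normal(105/67, 24/67)
obs 9: x=7 → posterior Normal(161/75, 8/25)
obs 10: x=-8 → posterior Normal(97/83, 24/83)
obs 11: x=-5/4 → posterior Normal(87/91, 24/91)
obs 12: x=5 → posterior Normal(127/99, 8/33)
obs 13: x=0 → posterior Normal(127/107, 24/107)

mu_0=127/107, tau_0^2=24/107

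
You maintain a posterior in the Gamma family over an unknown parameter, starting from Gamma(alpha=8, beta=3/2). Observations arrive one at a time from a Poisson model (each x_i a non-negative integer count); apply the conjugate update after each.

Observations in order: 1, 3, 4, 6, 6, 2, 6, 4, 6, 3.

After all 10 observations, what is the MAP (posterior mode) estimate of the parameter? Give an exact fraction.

96/23

obs 1: x=1 → posterior Gamma(9, 5/2)
obs 2: x=3 → posterior Gamma(12, 7/2)
obs 3: x=4 → posterior Gamma(16, 9/2)
obs 4: x=6 → posterior Gamma(22, 11/2)
obs 5: x=6 → posterior Gamma(28, 13/2)
obs 6: x=2 → posterior Gamma(30, 15/2)
obs 7: x=6 → posterior Gamma(36, 17/2)
obs 8: x=4 → posterior Gamma(40, 19/2)
obs 9: x=6 → posterior Gamma(46, 21/2)
obs 10: x=3 → posterior Gamma(49, 23/2)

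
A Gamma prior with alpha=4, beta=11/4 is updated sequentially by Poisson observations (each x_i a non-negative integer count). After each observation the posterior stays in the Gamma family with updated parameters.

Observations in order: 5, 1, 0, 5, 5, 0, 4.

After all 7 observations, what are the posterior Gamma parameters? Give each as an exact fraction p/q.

obs 1: x=5 → posterior Gamma(9, 15/4)
obs 2: x=1 → posterior Gamma(10, 19/4)
obs 3: x=0 → posterior Gamma(10, 23/4)
obs 4: x=5 → posterior Gamma(15, 27/4)
obs 5: x=5 → posterior Gamma(20, 31/4)
obs 6: x=0 → posterior Gamma(20, 35/4)
obs 7: x=4 → posterior Gamma(24, 39/4)

alpha=24, beta=39/4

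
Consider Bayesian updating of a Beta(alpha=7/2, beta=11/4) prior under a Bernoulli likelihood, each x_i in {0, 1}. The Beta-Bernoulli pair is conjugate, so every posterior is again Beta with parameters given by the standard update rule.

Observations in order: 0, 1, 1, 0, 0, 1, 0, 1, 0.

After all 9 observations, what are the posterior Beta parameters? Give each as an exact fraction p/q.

obs 1: x=0 → posterior Beta(7/2, 15/4)
obs 2: x=1 → posterior Beta(9/2, 15/4)
obs 3: x=1 → posterior Beta(11/2, 15/4)
obs 4: x=0 → posterior Beta(11/2, 19/4)
obs 5: x=0 → posterior Beta(11/2, 23/4)
obs 6: x=1 → posterior Beta(13/2, 23/4)
obs 7: x=0 → posterior Beta(13/2, 27/4)
obs 8: x=1 → posterior Beta(15/2, 27/4)
obs 9: x=0 → posterior Beta(15/2, 31/4)

alpha=15/2, beta=31/4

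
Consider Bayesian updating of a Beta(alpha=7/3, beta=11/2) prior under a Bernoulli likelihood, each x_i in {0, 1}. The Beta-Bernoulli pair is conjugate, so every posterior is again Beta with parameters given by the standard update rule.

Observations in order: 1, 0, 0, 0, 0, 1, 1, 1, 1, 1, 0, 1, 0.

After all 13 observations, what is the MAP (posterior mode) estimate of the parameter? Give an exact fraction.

obs 1: x=1 → posterior Beta(10/3, 11/2)
obs 2: x=0 → posterior Beta(10/3, 13/2)
obs 3: x=0 → posterior Beta(10/3, 15/2)
obs 4: x=0 → posterior Beta(10/3, 17/2)
obs 5: x=0 → posterior Beta(10/3, 19/2)
obs 6: x=1 → posterior Beta(13/3, 19/2)
obs 7: x=1 → posterior Beta(16/3, 19/2)
obs 8: x=1 → posterior Beta(19/3, 19/2)
obs 9: x=1 → posterior Beta(22/3, 19/2)
obs 10: x=1 → posterior Beta(25/3, 19/2)
obs 11: x=0 → posterior Beta(25/3, 21/2)
obs 12: x=1 → posterior Beta(28/3, 21/2)
obs 13: x=0 → posterior Beta(28/3, 23/2)

50/113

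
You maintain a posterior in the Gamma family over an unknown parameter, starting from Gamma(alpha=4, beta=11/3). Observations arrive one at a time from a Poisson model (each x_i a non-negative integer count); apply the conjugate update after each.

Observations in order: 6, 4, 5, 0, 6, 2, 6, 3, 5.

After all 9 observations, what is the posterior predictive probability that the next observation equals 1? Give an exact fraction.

177112297194738689350859621888163672022875068707387770891889803264/1330877630632711998713399240963346255985889330161650994325137953641

obs 1: x=6 → posterior Gamma(10, 14/3)
obs 2: x=4 → posterior Gamma(14, 17/3)
obs 3: x=5 → posterior Gamma(19, 20/3)
obs 4: x=0 → posterior Gamma(19, 23/3)
obs 5: x=6 → posterior Gamma(25, 26/3)
obs 6: x=2 → posterior Gamma(27, 29/3)
obs 7: x=6 → posterior Gamma(33, 32/3)
obs 8: x=3 → posterior Gamma(36, 35/3)
obs 9: x=5 → posterior Gamma(41, 38/3)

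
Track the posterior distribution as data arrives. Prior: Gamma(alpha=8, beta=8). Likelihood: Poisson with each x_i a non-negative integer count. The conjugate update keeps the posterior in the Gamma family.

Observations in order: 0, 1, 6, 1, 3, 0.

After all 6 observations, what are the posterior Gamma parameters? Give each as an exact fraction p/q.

alpha=19, beta=14

obs 1: x=0 → posterior Gamma(8, 9)
obs 2: x=1 → posterior Gamma(9, 10)
obs 3: x=6 → posterior Gamma(15, 11)
obs 4: x=1 → posterior Gamma(16, 12)
obs 5: x=3 → posterior Gamma(19, 13)
obs 6: x=0 → posterior Gamma(19, 14)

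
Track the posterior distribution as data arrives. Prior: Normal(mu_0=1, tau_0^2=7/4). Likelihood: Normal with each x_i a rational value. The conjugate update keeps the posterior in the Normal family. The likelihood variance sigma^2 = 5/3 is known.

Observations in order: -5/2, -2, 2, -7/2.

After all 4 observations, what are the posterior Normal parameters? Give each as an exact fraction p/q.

mu_0=-53/52, tau_0^2=35/104

obs 1: x=-5/2 → posterior Normal(-65/82, 35/41)
obs 2: x=-2 → posterior Normal(-149/124, 35/62)
obs 3: x=2 → posterior Normal(-65/166, 35/83)
obs 4: x=-7/2 → posterior Normal(-53/52, 35/104)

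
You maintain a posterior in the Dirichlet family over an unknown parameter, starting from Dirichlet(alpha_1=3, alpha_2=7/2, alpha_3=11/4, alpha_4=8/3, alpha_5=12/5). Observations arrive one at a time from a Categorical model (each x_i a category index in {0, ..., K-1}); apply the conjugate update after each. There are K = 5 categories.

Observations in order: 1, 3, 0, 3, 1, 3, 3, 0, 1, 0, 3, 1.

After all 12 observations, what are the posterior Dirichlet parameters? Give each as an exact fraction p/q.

obs 1: x=1 → posterior Dirichlet(3, 9/2, 11/4, 8/3, 12/5)
obs 2: x=3 → posterior Dirichlet(3, 9/2, 11/4, 11/3, 12/5)
obs 3: x=0 → posterior Dirichlet(4, 9/2, 11/4, 11/3, 12/5)
obs 4: x=3 → posterior Dirichlet(4, 9/2, 11/4, 14/3, 12/5)
obs 5: x=1 → posterior Dirichlet(4, 11/2, 11/4, 14/3, 12/5)
obs 6: x=3 → posterior Dirichlet(4, 11/2, 11/4, 17/3, 12/5)
obs 7: x=3 → posterior Dirichlet(4, 11/2, 11/4, 20/3, 12/5)
obs 8: x=0 → posterior Dirichlet(5, 11/2, 11/4, 20/3, 12/5)
obs 9: x=1 → posterior Dirichlet(5, 13/2, 11/4, 20/3, 12/5)
obs 10: x=0 → posterior Dirichlet(6, 13/2, 11/4, 20/3, 12/5)
obs 11: x=3 → posterior Dirichlet(6, 13/2, 11/4, 23/3, 12/5)
obs 12: x=1 → posterior Dirichlet(6, 15/2, 11/4, 23/3, 12/5)

alpha_1=6, alpha_2=15/2, alpha_3=11/4, alpha_4=23/3, alpha_5=12/5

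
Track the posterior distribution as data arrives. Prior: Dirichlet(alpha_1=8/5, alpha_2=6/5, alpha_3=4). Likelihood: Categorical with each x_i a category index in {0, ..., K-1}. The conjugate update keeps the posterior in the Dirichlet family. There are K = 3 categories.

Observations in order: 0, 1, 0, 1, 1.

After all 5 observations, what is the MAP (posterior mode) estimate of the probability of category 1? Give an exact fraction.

4/11

obs 1: x=0 → posterior Dirichlet(13/5, 6/5, 4)
obs 2: x=1 → posterior Dirichlet(13/5, 11/5, 4)
obs 3: x=0 → posterior Dirichlet(18/5, 11/5, 4)
obs 4: x=1 → posterior Dirichlet(18/5, 16/5, 4)
obs 5: x=1 → posterior Dirichlet(18/5, 21/5, 4)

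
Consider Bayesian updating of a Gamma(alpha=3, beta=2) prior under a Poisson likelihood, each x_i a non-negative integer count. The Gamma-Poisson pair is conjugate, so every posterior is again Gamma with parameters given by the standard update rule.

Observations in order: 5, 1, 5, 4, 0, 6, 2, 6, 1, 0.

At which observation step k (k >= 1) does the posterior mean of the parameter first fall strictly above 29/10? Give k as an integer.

obs 1: x=5 → posterior Gamma(8, 3)
obs 2: x=1 → posterior Gamma(9, 4)
obs 3: x=5 → posterior Gamma(14, 5)
obs 4: x=4 → posterior Gamma(18, 6)
obs 5: x=0 → posterior Gamma(18, 7)
obs 6: x=6 → posterior Gamma(24, 8)
obs 7: x=2 → posterior Gamma(26, 9)
obs 8: x=6 → posterior Gamma(32, 10)
obs 9: x=1 → posterior Gamma(33, 11)
obs 10: x=0 → posterior Gamma(33, 12)

k = 4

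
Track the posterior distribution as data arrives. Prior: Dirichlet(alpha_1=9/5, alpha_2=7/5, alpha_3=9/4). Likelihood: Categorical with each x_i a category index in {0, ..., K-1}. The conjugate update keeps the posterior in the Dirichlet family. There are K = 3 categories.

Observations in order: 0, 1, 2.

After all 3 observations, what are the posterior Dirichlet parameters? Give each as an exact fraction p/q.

alpha_1=14/5, alpha_2=12/5, alpha_3=13/4

obs 1: x=0 → posterior Dirichlet(14/5, 7/5, 9/4)
obs 2: x=1 → posterior Dirichlet(14/5, 12/5, 9/4)
obs 3: x=2 → posterior Dirichlet(14/5, 12/5, 13/4)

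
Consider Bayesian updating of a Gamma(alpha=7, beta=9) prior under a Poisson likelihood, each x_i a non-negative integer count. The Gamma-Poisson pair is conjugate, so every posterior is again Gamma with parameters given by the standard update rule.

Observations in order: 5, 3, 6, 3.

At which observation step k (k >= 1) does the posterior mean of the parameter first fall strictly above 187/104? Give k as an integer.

obs 1: x=5 → posterior Gamma(12, 10)
obs 2: x=3 → posterior Gamma(15, 11)
obs 3: x=6 → posterior Gamma(21, 12)
obs 4: x=3 → posterior Gamma(24, 13)

k = 4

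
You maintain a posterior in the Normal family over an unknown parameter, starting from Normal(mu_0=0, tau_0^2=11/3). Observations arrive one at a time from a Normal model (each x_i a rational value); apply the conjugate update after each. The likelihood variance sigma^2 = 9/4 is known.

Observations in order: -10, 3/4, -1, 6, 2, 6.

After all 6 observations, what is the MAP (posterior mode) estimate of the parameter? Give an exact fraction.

obs 1: x=-10 → posterior Normal(-440/71, 99/71)
obs 2: x=3/4 → posterior Normal(-407/115, 99/115)
obs 3: x=-1 → posterior Normal(-451/159, 33/53)
obs 4: x=6 → posterior Normal(-187/203, 99/203)
obs 5: x=2 → posterior Normal(-99/247, 99/247)
obs 6: x=6 → posterior Normal(55/97, 33/97)

55/97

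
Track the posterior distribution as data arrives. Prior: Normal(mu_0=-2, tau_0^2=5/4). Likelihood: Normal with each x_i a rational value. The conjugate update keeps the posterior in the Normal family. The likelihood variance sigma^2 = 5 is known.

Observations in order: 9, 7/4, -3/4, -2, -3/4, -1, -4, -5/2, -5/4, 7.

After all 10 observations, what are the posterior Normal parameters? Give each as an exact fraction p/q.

obs 1: x=9 → posterior Normal(1/5, 1)
obs 2: x=7/4 → posterior Normal(11/24, 5/6)
obs 3: x=-3/4 → posterior Normal(2/7, 5/7)
obs 4: x=-2 → posterior Normal(0, 5/8)
obs 5: x=-3/4 → posterior Normal(-1/12, 5/9)
obs 6: x=-1 → posterior Normal(-7/40, 1/2)
obs 7: x=-4 → posterior Normal(-23/44, 5/11)
obs 8: x=-5/2 → posterior Normal(-11/16, 5/12)
obs 9: x=-5/4 → posterior Normal(-19/26, 5/13)
obs 10: x=7 → posterior Normal(-5/28, 5/14)

mu_0=-5/28, tau_0^2=5/14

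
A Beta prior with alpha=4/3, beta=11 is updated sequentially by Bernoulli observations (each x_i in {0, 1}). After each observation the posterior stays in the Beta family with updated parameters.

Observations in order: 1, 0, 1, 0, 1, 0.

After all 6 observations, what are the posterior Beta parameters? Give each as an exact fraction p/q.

obs 1: x=1 → posterior Beta(7/3, 11)
obs 2: x=0 → posterior Beta(7/3, 12)
obs 3: x=1 → posterior Beta(10/3, 12)
obs 4: x=0 → posterior Beta(10/3, 13)
obs 5: x=1 → posterior Beta(13/3, 13)
obs 6: x=0 → posterior Beta(13/3, 14)

alpha=13/3, beta=14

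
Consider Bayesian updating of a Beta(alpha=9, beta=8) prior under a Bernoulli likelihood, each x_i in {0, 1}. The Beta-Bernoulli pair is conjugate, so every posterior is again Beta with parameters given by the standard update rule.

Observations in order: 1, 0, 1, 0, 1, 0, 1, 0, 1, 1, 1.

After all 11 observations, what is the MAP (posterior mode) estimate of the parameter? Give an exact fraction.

15/26

obs 1: x=1 → posterior Beta(10, 8)
obs 2: x=0 → posterior Beta(10, 9)
obs 3: x=1 → posterior Beta(11, 9)
obs 4: x=0 → posterior Beta(11, 10)
obs 5: x=1 → posterior Beta(12, 10)
obs 6: x=0 → posterior Beta(12, 11)
obs 7: x=1 → posterior Beta(13, 11)
obs 8: x=0 → posterior Beta(13, 12)
obs 9: x=1 → posterior Beta(14, 12)
obs 10: x=1 → posterior Beta(15, 12)
obs 11: x=1 → posterior Beta(16, 12)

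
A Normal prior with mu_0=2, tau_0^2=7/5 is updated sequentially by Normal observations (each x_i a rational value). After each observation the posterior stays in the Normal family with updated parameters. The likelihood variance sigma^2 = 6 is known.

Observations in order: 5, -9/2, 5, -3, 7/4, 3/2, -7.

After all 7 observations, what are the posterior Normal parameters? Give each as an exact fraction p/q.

obs 1: x=5 → posterior Normal(95/37, 42/37)
obs 2: x=-9/2 → posterior Normal(127/88, 21/22)
obs 3: x=5 → posterior Normal(197/102, 14/17)
obs 4: x=-3 → posterior Normal(155/116, 21/29)
obs 5: x=7/4 → posterior Normal(359/260, 42/65)
obs 6: x=3/2 → posterior Normal(401/288, 7/12)
obs 7: x=-7 → posterior Normal(205/316, 42/79)

mu_0=205/316, tau_0^2=42/79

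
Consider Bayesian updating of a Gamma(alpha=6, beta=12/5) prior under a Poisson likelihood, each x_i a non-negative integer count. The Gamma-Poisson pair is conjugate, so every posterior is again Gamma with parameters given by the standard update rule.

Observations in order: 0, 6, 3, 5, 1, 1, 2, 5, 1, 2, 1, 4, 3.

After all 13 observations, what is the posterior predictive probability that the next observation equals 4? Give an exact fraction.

2710475737964403513297840192636103505071863572417947751310709276791853344383440625/19678665903011692640707539878414961825243874935979029489502492343808056911219130368

obs 1: x=0 → posterior Gamma(6, 17/5)
obs 2: x=6 → posterior Gamma(12, 22/5)
obs 3: x=3 → posterior Gamma(15, 27/5)
obs 4: x=5 → posterior Gamma(20, 32/5)
obs 5: x=1 → posterior Gamma(21, 37/5)
obs 6: x=1 → posterior Gamma(22, 42/5)
obs 7: x=2 → posterior Gamma(24, 47/5)
obs 8: x=5 → posterior Gamma(29, 52/5)
obs 9: x=1 → posterior Gamma(30, 57/5)
obs 10: x=2 → posterior Gamma(32, 62/5)
obs 11: x=1 → posterior Gamma(33, 67/5)
obs 12: x=4 → posterior Gamma(37, 72/5)
obs 13: x=3 → posterior Gamma(40, 77/5)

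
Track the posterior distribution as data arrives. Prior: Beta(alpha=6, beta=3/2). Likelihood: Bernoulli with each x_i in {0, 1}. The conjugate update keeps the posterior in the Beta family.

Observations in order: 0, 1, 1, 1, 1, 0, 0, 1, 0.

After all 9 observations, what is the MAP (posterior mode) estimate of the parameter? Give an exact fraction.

20/29

obs 1: x=0 → posterior Beta(6, 5/2)
obs 2: x=1 → posterior Beta(7, 5/2)
obs 3: x=1 → posterior Beta(8, 5/2)
obs 4: x=1 → posterior Beta(9, 5/2)
obs 5: x=1 → posterior Beta(10, 5/2)
obs 6: x=0 → posterior Beta(10, 7/2)
obs 7: x=0 → posterior Beta(10, 9/2)
obs 8: x=1 → posterior Beta(11, 9/2)
obs 9: x=0 → posterior Beta(11, 11/2)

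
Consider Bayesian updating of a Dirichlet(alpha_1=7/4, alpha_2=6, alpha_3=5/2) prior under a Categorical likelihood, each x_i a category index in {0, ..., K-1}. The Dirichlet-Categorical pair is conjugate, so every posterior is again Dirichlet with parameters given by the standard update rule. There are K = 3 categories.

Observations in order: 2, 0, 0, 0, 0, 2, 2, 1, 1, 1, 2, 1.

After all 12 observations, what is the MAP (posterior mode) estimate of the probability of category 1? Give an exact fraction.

36/77

obs 1: x=2 → posterior Dirichlet(7/4, 6, 7/2)
obs 2: x=0 → posterior Dirichlet(11/4, 6, 7/2)
obs 3: x=0 → posterior Dirichlet(15/4, 6, 7/2)
obs 4: x=0 → posterior Dirichlet(19/4, 6, 7/2)
obs 5: x=0 → posterior Dirichlet(23/4, 6, 7/2)
obs 6: x=2 → posterior Dirichlet(23/4, 6, 9/2)
obs 7: x=2 → posterior Dirichlet(23/4, 6, 11/2)
obs 8: x=1 → posterior Dirichlet(23/4, 7, 11/2)
obs 9: x=1 → posterior Dirichlet(23/4, 8, 11/2)
obs 10: x=1 → posterior Dirichlet(23/4, 9, 11/2)
obs 11: x=2 → posterior Dirichlet(23/4, 9, 13/2)
obs 12: x=1 → posterior Dirichlet(23/4, 10, 13/2)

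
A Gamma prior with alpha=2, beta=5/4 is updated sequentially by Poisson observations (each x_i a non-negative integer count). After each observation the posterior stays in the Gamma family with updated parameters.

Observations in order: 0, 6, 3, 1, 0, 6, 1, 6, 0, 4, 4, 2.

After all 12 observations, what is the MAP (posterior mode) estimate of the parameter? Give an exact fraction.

136/53

obs 1: x=0 → posterior Gamma(2, 9/4)
obs 2: x=6 → posterior Gamma(8, 13/4)
obs 3: x=3 → posterior Gamma(11, 17/4)
obs 4: x=1 → posterior Gamma(12, 21/4)
obs 5: x=0 → posterior Gamma(12, 25/4)
obs 6: x=6 → posterior Gamma(18, 29/4)
obs 7: x=1 → posterior Gamma(19, 33/4)
obs 8: x=6 → posterior Gamma(25, 37/4)
obs 9: x=0 → posterior Gamma(25, 41/4)
obs 10: x=4 → posterior Gamma(29, 45/4)
obs 11: x=4 → posterior Gamma(33, 49/4)
obs 12: x=2 → posterior Gamma(35, 53/4)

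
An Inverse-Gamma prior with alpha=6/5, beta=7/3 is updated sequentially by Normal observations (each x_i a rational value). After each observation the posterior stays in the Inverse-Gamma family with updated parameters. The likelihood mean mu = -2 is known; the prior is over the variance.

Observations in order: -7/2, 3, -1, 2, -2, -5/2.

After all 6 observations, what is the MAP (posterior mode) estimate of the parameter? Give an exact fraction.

1475/312

obs 1: x=-7/2 → posterior Inverse-Gamma(17/10, 83/24)
obs 2: x=3 → posterior Inverse-Gamma(11/5, 383/24)
obs 3: x=-1 → posterior Inverse-Gamma(27/10, 395/24)
obs 4: x=2 → posterior Inverse-Gamma(16/5, 587/24)
obs 5: x=-2 → posterior Inverse-Gamma(37/10, 587/24)
obs 6: x=-5/2 → posterior Inverse-Gamma(21/5, 295/12)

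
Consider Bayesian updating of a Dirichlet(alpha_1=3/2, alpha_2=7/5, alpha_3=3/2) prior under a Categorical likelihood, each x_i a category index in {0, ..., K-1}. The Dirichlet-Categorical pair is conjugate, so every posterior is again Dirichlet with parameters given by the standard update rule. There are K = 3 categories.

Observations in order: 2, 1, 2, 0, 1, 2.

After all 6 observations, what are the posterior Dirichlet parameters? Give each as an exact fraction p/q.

obs 1: x=2 → posterior Dirichlet(3/2, 7/5, 5/2)
obs 2: x=1 → posterior Dirichlet(3/2, 12/5, 5/2)
obs 3: x=2 → posterior Dirichlet(3/2, 12/5, 7/2)
obs 4: x=0 → posterior Dirichlet(5/2, 12/5, 7/2)
obs 5: x=1 → posterior Dirichlet(5/2, 17/5, 7/2)
obs 6: x=2 → posterior Dirichlet(5/2, 17/5, 9/2)

alpha_1=5/2, alpha_2=17/5, alpha_3=9/2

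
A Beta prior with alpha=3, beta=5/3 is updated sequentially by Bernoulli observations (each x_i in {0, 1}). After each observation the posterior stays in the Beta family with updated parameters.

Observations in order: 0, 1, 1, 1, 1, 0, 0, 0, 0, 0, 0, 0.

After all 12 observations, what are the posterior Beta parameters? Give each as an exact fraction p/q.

obs 1: x=0 → posterior Beta(3, 8/3)
obs 2: x=1 → posterior Beta(4, 8/3)
obs 3: x=1 → posterior Beta(5, 8/3)
obs 4: x=1 → posterior Beta(6, 8/3)
obs 5: x=1 → posterior Beta(7, 8/3)
obs 6: x=0 → posterior Beta(7, 11/3)
obs 7: x=0 → posterior Beta(7, 14/3)
obs 8: x=0 → posterior Beta(7, 17/3)
obs 9: x=0 → posterior Beta(7, 20/3)
obs 10: x=0 → posterior Beta(7, 23/3)
obs 11: x=0 → posterior Beta(7, 26/3)
obs 12: x=0 → posterior Beta(7, 29/3)

alpha=7, beta=29/3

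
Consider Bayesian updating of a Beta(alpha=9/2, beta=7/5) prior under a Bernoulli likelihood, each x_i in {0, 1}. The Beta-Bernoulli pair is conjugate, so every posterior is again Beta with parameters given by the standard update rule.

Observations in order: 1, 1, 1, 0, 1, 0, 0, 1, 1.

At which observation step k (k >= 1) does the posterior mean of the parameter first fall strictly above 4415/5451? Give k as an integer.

k = 2

obs 1: x=1 → posterior Beta(11/2, 7/5)
obs 2: x=1 → posterior Beta(13/2, 7/5)
obs 3: x=1 → posterior Beta(15/2, 7/5)
obs 4: x=0 → posterior Beta(15/2, 12/5)
obs 5: x=1 → posterior Beta(17/2, 12/5)
obs 6: x=0 → posterior Beta(17/2, 17/5)
obs 7: x=0 → posterior Beta(17/2, 22/5)
obs 8: x=1 → posterior Beta(19/2, 22/5)
obs 9: x=1 → posterior Beta(21/2, 22/5)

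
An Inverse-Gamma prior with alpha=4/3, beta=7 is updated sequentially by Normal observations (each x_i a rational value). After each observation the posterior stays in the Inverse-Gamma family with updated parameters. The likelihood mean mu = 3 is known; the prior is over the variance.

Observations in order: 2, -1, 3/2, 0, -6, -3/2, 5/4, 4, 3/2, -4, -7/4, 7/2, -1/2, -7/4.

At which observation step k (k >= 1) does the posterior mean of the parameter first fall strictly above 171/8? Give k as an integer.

obs 1: x=2 → posterior Inverse-Gamma(11/6, 15/2)
obs 2: x=-1 → posterior Inverse-Gamma(7/3, 31/2)
obs 3: x=3/2 → posterior Inverse-Gamma(17/6, 133/8)
obs 4: x=0 → posterior Inverse-Gamma(10/3, 169/8)
obs 5: x=-6 → posterior Inverse-Gamma(23/6, 493/8)
obs 6: x=-3/2 → posterior Inverse-Gamma(13/3, 287/4)
obs 7: x=5/4 → posterior Inverse-Gamma(29/6, 2345/32)
obs 8: x=4 → posterior Inverse-Gamma(16/3, 2361/32)
obs 9: x=3/2 → posterior Inverse-Gamma(35/6, 2397/32)
obs 10: x=-4 → posterior Inverse-Gamma(19/3, 3181/32)
obs 11: x=-7/4 → posterior Inverse-Gamma(41/6, 1771/16)
obs 12: x=7/2 → posterior Inverse-Gamma(22/3, 1773/16)
obs 13: x=-1/2 → posterior Inverse-Gamma(47/6, 1871/16)
obs 14: x=-7/4 → posterior Inverse-Gamma(25/3, 4103/32)

k = 5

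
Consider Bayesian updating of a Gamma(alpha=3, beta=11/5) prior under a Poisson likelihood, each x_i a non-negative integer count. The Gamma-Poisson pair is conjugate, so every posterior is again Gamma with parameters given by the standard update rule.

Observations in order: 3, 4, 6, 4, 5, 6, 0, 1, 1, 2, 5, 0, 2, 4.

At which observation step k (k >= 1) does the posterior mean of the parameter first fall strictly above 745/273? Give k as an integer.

k = 3

obs 1: x=3 → posterior Gamma(6, 16/5)
obs 2: x=4 → posterior Gamma(10, 21/5)
obs 3: x=6 → posterior Gamma(16, 26/5)
obs 4: x=4 → posterior Gamma(20, 31/5)
obs 5: x=5 → posterior Gamma(25, 36/5)
obs 6: x=6 → posterior Gamma(31, 41/5)
obs 7: x=0 → posterior Gamma(31, 46/5)
obs 8: x=1 → posterior Gamma(32, 51/5)
obs 9: x=1 → posterior Gamma(33, 56/5)
obs 10: x=2 → posterior Gamma(35, 61/5)
obs 11: x=5 → posterior Gamma(40, 66/5)
obs 12: x=0 → posterior Gamma(40, 71/5)
obs 13: x=2 → posterior Gamma(42, 76/5)
obs 14: x=4 → posterior Gamma(46, 81/5)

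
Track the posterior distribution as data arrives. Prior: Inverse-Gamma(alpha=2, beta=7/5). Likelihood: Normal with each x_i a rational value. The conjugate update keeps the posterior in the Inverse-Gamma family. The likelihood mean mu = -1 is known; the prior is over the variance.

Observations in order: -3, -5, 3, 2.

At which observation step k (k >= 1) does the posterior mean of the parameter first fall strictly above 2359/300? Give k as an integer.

obs 1: x=-3 → posterior Inverse-Gamma(5/2, 17/5)
obs 2: x=-5 → posterior Inverse-Gamma(3, 57/5)
obs 3: x=3 → posterior Inverse-Gamma(7/2, 97/5)
obs 4: x=2 → posterior Inverse-Gamma(4, 239/10)

k = 4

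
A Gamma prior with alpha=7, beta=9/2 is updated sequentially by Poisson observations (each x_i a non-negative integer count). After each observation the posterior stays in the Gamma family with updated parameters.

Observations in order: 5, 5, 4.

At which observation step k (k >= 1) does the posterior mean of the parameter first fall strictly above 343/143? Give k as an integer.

k = 2

obs 1: x=5 → posterior Gamma(12, 11/2)
obs 2: x=5 → posterior Gamma(17, 13/2)
obs 3: x=4 → posterior Gamma(21, 15/2)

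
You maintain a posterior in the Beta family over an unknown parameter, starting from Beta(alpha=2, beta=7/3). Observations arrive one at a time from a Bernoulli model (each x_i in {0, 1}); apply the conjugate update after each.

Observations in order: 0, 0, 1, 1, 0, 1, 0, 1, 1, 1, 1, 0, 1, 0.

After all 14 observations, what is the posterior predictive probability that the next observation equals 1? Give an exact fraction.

obs 1: x=0 → posterior Beta(2, 10/3)
obs 2: x=0 → posterior Beta(2, 13/3)
obs 3: x=1 → posterior Beta(3, 13/3)
obs 4: x=1 → posterior Beta(4, 13/3)
obs 5: x=0 → posterior Beta(4, 16/3)
obs 6: x=1 → posterior Beta(5, 16/3)
obs 7: x=0 → posterior Beta(5, 19/3)
obs 8: x=1 → posterior Beta(6, 19/3)
obs 9: x=1 → posterior Beta(7, 19/3)
obs 10: x=1 → posterior Beta(8, 19/3)
obs 11: x=1 → posterior Beta(9, 19/3)
obs 12: x=0 → posterior Beta(9, 22/3)
obs 13: x=1 → posterior Beta(10, 22/3)
obs 14: x=0 → posterior Beta(10, 25/3)

6/11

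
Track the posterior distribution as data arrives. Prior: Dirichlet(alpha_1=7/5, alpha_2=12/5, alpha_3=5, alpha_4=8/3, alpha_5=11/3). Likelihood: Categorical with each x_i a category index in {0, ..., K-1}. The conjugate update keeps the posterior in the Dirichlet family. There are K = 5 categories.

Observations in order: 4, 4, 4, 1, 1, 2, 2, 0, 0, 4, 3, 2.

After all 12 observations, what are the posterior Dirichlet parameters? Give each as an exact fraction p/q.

obs 1: x=4 → posterior Dirichlet(7/5, 12/5, 5, 8/3, 14/3)
obs 2: x=4 → posterior Dirichlet(7/5, 12/5, 5, 8/3, 17/3)
obs 3: x=4 → posterior Dirichlet(7/5, 12/5, 5, 8/3, 20/3)
obs 4: x=1 → posterior Dirichlet(7/5, 17/5, 5, 8/3, 20/3)
obs 5: x=1 → posterior Dirichlet(7/5, 22/5, 5, 8/3, 20/3)
obs 6: x=2 → posterior Dirichlet(7/5, 22/5, 6, 8/3, 20/3)
obs 7: x=2 → posterior Dirichlet(7/5, 22/5, 7, 8/3, 20/3)
obs 8: x=0 → posterior Dirichlet(12/5, 22/5, 7, 8/3, 20/3)
obs 9: x=0 → posterior Dirichlet(17/5, 22/5, 7, 8/3, 20/3)
obs 10: x=4 → posterior Dirichlet(17/5, 22/5, 7, 8/3, 23/3)
obs 11: x=3 → posterior Dirichlet(17/5, 22/5, 7, 11/3, 23/3)
obs 12: x=2 → posterior Dirichlet(17/5, 22/5, 8, 11/3, 23/3)

alpha_1=17/5, alpha_2=22/5, alpha_3=8, alpha_4=11/3, alpha_5=23/3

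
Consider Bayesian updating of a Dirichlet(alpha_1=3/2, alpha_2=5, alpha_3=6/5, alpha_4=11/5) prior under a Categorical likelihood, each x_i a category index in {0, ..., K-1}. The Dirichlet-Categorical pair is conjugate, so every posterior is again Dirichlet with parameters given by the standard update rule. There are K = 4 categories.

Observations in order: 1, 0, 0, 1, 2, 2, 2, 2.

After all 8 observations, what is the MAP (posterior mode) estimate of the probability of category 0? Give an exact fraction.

25/139

obs 1: x=1 → posterior Dirichlet(3/2, 6, 6/5, 11/5)
obs 2: x=0 → posterior Dirichlet(5/2, 6, 6/5, 11/5)
obs 3: x=0 → posterior Dirichlet(7/2, 6, 6/5, 11/5)
obs 4: x=1 → posterior Dirichlet(7/2, 7, 6/5, 11/5)
obs 5: x=2 → posterior Dirichlet(7/2, 7, 11/5, 11/5)
obs 6: x=2 → posterior Dirichlet(7/2, 7, 16/5, 11/5)
obs 7: x=2 → posterior Dirichlet(7/2, 7, 21/5, 11/5)
obs 8: x=2 → posterior Dirichlet(7/2, 7, 26/5, 11/5)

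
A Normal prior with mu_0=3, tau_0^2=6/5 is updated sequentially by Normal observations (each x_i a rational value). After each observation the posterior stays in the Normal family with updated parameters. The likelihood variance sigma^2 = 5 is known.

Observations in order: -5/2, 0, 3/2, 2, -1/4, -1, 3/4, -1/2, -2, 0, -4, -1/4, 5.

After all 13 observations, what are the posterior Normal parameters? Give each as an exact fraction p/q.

obs 1: x=-5/2 → posterior Normal(60/31, 30/31)
obs 2: x=0 → posterior Normal(60/37, 30/37)
obs 3: x=3/2 → posterior Normal(69/43, 30/43)
obs 4: x=2 → posterior Normal(81/49, 30/49)
obs 5: x=-1/4 → posterior Normal(159/110, 6/11)
obs 6: x=-1 → posterior Normal(147/122, 30/61)
obs 7: x=3/4 → posterior Normal(78/67, 30/67)
obs 8: x=-1/2 → posterior Normal(75/73, 30/73)
obs 9: x=-2 → posterior Normal(63/79, 30/79)
obs 10: x=0 → posterior Normal(63/85, 6/17)
obs 11: x=-4 → posterior Normal(3/7, 30/91)
obs 12: x=-1/4 → posterior Normal(75/194, 30/97)
obs 13: x=5 → posterior Normal(135/206, 30/103)

mu_0=135/206, tau_0^2=30/103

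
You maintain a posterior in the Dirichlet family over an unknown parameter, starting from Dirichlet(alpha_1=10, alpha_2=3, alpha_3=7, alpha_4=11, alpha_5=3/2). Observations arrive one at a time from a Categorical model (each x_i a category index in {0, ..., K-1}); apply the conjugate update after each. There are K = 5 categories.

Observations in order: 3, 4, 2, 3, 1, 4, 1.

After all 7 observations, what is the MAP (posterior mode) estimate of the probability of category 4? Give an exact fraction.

obs 1: x=3 → posterior Dirichlet(10, 3, 7, 12, 3/2)
obs 2: x=4 → posterior Dirichlet(10, 3, 7, 12, 5/2)
obs 3: x=2 → posterior Dirichlet(10, 3, 8, 12, 5/2)
obs 4: x=3 → posterior Dirichlet(10, 3, 8, 13, 5/2)
obs 5: x=1 → posterior Dirichlet(10, 4, 8, 13, 5/2)
obs 6: x=4 → posterior Dirichlet(10, 4, 8, 13, 7/2)
obs 7: x=1 → posterior Dirichlet(10, 5, 8, 13, 7/2)

5/69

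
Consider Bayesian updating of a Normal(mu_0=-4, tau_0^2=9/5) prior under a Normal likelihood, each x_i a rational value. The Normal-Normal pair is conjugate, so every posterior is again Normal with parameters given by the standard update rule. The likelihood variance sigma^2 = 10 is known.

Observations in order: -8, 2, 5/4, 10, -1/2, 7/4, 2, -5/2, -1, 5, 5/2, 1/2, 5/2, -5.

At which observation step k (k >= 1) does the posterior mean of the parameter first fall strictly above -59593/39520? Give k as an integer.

k = 6

obs 1: x=-8 → posterior Normal(-272/59, 90/59)
obs 2: x=2 → posterior Normal(-127/34, 45/34)
obs 3: x=5/4 → posterior Normal(-971/308, 90/77)
obs 4: x=10 → posterior Normal(-611/344, 45/43)
obs 5: x=-1/2 → posterior Normal(-629/380, 18/19)
obs 6: x=7/4 → posterior Normal(-283/208, 45/52)
obs 7: x=2 → posterior Normal(-247/226, 90/113)
obs 8: x=-5/2 → posterior Normal(-73/61, 45/61)
obs 9: x=-1 → posterior Normal(-155/131, 90/131)
obs 10: x=5 → posterior Normal(-11/14, 9/14)
obs 11: x=5/2 → posterior Normal(-175/298, 90/149)
obs 12: x=1/2 → posterior Normal(-83/158, 45/79)
obs 13: x=5/2 → posterior Normal(-121/334, 90/167)
obs 14: x=-5 → posterior Normal(-211/352, 45/88)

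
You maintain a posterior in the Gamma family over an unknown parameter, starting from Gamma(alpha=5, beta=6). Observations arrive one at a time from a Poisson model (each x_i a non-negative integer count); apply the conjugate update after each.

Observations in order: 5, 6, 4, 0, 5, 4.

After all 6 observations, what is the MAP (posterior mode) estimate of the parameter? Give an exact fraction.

obs 1: x=5 → posterior Gamma(10, 7)
obs 2: x=6 → posterior Gamma(16, 8)
obs 3: x=4 → posterior Gamma(20, 9)
obs 4: x=0 → posterior Gamma(20, 10)
obs 5: x=5 → posterior Gamma(25, 11)
obs 6: x=4 → posterior Gamma(29, 12)

7/3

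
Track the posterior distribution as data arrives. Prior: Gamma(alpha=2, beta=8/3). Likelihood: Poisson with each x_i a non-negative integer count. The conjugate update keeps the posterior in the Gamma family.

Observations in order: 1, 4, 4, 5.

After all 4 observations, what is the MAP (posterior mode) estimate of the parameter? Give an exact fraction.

obs 1: x=1 → posterior Gamma(3, 11/3)
obs 2: x=4 → posterior Gamma(7, 14/3)
obs 3: x=4 → posterior Gamma(11, 17/3)
obs 4: x=5 → posterior Gamma(16, 20/3)

9/4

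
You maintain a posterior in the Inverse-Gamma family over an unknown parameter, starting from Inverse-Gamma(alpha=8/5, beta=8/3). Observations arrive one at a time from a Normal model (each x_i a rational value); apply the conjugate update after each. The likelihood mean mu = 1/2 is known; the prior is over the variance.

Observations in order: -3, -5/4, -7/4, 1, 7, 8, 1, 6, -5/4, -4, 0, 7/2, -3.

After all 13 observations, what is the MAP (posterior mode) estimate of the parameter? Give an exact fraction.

obs 1: x=-3 → posterior Inverse-Gamma(21/10, 211/24)
obs 2: x=-5/4 → posterior Inverse-Gamma(13/5, 991/96)
obs 3: x=-7/4 → posterior Inverse-Gamma(31/10, 617/48)
obs 4: x=1 → posterior Inverse-Gamma(18/5, 623/48)
obs 5: x=7 → posterior Inverse-Gamma(41/10, 1637/48)
obs 6: x=8 → posterior Inverse-Gamma(23/5, 2987/48)
obs 7: x=1 → posterior Inverse-Gamma(51/10, 2993/48)
obs 8: x=6 → posterior Inverse-Gamma(28/5, 3719/48)
obs 9: x=-5/4 → posterior Inverse-Gamma(61/10, 7585/96)
obs 10: x=-4 → posterior Inverse-Gamma(33/5, 8557/96)
obs 11: x=0 → posterior Inverse-Gamma(71/10, 8569/96)
obs 12: x=7/2 → posterior Inverse-Gamma(38/5, 9001/96)
obs 13: x=-3 → posterior Inverse-Gamma(81/10, 9589/96)

47945/4368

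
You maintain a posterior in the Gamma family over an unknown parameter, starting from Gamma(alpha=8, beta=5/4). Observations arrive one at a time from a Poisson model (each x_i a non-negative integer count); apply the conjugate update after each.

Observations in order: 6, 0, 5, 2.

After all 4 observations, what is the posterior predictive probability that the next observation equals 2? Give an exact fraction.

obs 1: x=6 → posterior Gamma(14, 9/4)
obs 2: x=0 → posterior Gamma(14, 13/4)
obs 3: x=5 → posterior Gamma(19, 17/4)
obs 4: x=2 → posterior Gamma(21, 21/4)

21594201619954591399024635860016/142108547152020037174224853515625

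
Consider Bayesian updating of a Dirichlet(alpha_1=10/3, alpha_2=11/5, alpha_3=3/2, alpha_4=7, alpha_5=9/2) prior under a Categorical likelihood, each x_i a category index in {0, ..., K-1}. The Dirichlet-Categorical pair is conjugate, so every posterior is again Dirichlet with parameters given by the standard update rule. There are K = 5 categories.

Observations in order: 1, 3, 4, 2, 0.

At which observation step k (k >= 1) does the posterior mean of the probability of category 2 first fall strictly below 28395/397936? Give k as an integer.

obs 1: x=1 → posterior Dirichlet(10/3, 16/5, 3/2, 7, 9/2)
obs 2: x=3 → posterior Dirichlet(10/3, 16/5, 3/2, 8, 9/2)
obs 3: x=4 → posterior Dirichlet(10/3, 16/5, 3/2, 8, 11/2)
obs 4: x=2 → posterior Dirichlet(10/3, 16/5, 5/2, 8, 11/2)
obs 5: x=0 → posterior Dirichlet(13/3, 16/5, 5/2, 8, 11/2)

k = 3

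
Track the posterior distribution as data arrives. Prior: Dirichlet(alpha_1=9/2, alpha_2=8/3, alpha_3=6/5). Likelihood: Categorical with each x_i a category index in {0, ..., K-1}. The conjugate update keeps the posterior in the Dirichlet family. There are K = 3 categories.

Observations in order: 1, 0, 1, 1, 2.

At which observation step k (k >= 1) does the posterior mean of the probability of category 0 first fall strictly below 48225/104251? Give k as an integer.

k = 4

obs 1: x=1 → posterior Dirichlet(9/2, 11/3, 6/5)
obs 2: x=0 → posterior Dirichlet(11/2, 11/3, 6/5)
obs 3: x=1 → posterior Dirichlet(11/2, 14/3, 6/5)
obs 4: x=1 → posterior Dirichlet(11/2, 17/3, 6/5)
obs 5: x=2 → posterior Dirichlet(11/2, 17/3, 11/5)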